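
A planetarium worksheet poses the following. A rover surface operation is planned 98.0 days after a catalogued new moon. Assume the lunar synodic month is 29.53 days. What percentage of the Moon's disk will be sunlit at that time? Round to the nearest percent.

98.0/29.53 = 3.319 lunations, so 3 complete cycles and 9.41 d into the next.
Elongation θ = 360° × 9.41/29.53 ≈ 114.7°.
cos 114.7° = (-0.418), so f = (1 − (-0.418))/2 = 0.709, so 71%.

71%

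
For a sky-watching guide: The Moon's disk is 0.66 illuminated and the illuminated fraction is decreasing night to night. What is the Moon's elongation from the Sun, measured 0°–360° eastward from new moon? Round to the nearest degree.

251°

cos θ = 1 − 2f = -0.320, giving a principal value of 108.7°.
Since the Moon is past full (waning), take the reflex angle: θ = 360° − 108.7° = 251.3°.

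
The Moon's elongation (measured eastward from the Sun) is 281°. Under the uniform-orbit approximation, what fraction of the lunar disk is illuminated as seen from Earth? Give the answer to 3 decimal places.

cos 281° = 0.191, so f = (1 − 0.191)/2 = 0.405.

0.405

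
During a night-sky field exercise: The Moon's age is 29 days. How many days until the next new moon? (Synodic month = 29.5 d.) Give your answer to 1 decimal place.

One full lunation from the last new moon is 29.5 d; remaining = 29.5 − 29 = 0.500 d.

0.5 days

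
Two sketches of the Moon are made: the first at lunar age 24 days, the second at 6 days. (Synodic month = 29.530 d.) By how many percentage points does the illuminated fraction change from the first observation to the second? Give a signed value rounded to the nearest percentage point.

θ₁ = 360° × 24/29.530 = 292.6°, f₁ = (1 − cos θ₁)/2 = 0.308.
θ₂ = 360° × 6/29.530 = 73.1°, f₂ = (1 − cos θ₂)/2 = 0.355.
Change = f₂ − f₁ = +0.047 → +5 percentage points.

+5 percentage points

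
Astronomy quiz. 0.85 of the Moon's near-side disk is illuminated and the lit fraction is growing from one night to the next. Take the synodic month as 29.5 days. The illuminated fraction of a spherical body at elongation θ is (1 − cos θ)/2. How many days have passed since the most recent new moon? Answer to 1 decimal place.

11.0 days

Invert f = (1 − cos θ)/2 to get cos θ = 1 − 2(0.85) = -0.700, hence θ₀ = arccos -0.700 = 134.4°.
Waxing ⇒ before full, so θ = 134.4°.
At 360°/29.5 d per day, 134.4° corresponds to 11.02 days.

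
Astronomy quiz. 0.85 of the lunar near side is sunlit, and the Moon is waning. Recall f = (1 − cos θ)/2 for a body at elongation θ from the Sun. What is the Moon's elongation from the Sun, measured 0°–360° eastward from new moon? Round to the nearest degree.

226°

cos θ = 1 − 2f = -0.700, giving a principal value of 134.4°.
Since the Moon is past full (waning), take the reflex angle: θ = 360° − 134.4° = 225.6°.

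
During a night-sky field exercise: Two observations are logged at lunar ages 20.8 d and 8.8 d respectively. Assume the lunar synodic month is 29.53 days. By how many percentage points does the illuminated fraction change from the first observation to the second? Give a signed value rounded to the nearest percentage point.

θ₁ = 360° × 20.8/29.53 = 253.6°, f₁ = (1 − cos θ₁)/2 = 0.641.
θ₂ = 360° × 8.8/29.53 = 107.3°, f₂ = (1 − cos θ₂)/2 = 0.649.
Change = f₂ − f₁ = +0.007 → +1 percentage points.

+1 percentage points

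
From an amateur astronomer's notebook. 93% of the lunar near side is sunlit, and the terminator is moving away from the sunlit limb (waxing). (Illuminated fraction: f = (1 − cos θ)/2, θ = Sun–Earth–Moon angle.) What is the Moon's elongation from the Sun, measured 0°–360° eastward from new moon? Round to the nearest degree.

Invert f = (1 − cos θ)/2 to get cos θ = 1 − 2(0.93) = -0.860, hence θ₀ = arccos -0.860 = 149.3°.
Waxing ⇒ before full, so θ = 149.3°.

149°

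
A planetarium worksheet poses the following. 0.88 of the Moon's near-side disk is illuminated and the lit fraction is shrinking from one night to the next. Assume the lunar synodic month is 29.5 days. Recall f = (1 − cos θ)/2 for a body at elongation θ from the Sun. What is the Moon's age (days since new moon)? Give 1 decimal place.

18.1 days

From f = (1 − cos θ)/2: cos θ = 1 − 2×0.88 = -0.760; arccos → 139.5°.
Waning ⇒ past full, so θ = 360° − 139.5° = 220.5°.
At 360°/29.5 d per day, 220.5° corresponds to 18.07 days.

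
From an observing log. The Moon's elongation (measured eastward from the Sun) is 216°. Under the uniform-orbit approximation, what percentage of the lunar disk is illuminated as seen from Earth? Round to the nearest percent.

cos 216° = (-0.809), so f = (1 − (-0.809))/2 = 0.905, i.e. 90%.

90%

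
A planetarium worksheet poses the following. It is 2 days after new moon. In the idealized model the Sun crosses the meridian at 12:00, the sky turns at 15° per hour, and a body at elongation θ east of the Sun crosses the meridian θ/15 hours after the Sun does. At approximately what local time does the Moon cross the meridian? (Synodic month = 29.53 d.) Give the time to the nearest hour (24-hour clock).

Elongation θ = 360° × 2/29.53 ≈ 24.4°.
At 15° of sky rotation per hour, 24.4° corresponds to a 1.63 h lag.
12:00 + 1.63 h ≈ 13:38 → 14:00 to the nearest hour.

14:00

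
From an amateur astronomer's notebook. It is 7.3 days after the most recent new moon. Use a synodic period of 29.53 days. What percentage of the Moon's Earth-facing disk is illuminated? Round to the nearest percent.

Phase angle: θ = 360°·(7.3 d)/(29.53 d) = 89.0°.
Illuminated fraction = (1 − cos 89.0°)/2 = (1 − 0.018)/2 ≈ 0.491, so 49%.

49%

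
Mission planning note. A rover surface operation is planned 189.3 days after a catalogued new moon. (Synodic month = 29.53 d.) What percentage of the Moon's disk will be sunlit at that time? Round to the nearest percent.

92%

189.3 d spans 6 complete synodic months (6 × 29.53 = 177.18 d) plus 12.12 d.
The Moon has covered 12.12/29.53 of its cycle, so θ ≈ 360° × 12.12/29.53 = 147.8°.
Illuminated fraction = (1 − cos 147.8°)/2 = (1 − (-0.846))/2 ≈ 0.923, so 92%.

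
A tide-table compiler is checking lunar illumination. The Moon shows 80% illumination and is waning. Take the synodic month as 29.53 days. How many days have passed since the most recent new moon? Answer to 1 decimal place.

From f = (1 − cos θ)/2: cos θ = 1 − 2×0.80 = -0.600; arccos → 126.9°.
Since the Moon is past full (waning), take the reflex angle: θ = 360° − 126.9° = 233.1°.
At 360°/29.53 d per day, 233.1° corresponds to 19.12 days.

19.1 days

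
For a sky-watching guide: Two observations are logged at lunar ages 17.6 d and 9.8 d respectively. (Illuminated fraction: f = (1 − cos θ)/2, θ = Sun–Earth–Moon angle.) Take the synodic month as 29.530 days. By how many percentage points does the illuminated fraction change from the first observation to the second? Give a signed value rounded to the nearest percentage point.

-17 pp

First observation: θ = 360°·17.6/29.530 = 214.6°, so f = 0.912.
Second observation: θ = 119.5°, f = 0.746.
Δf = 0.746 − 0.912 = -0.166, i.e. -17 pp.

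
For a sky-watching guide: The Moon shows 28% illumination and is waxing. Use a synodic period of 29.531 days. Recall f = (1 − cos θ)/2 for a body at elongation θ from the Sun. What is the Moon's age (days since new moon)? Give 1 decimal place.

cos θ = 1 − 2f = 0.440, giving a principal value of 63.9°.
The Moon is waxing (0°–180°), so θ = 63.9° directly.
At 360°/29.531 d per day, 63.9° corresponds to 5.24 days.

5.2 days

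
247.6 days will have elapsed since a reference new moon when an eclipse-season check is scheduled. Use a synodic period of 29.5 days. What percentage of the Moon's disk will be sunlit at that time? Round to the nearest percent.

247.6/29.5 = 8.393 lunations, so 8 complete cycles and 11.60 d into the next.
Phase angle: θ = 360°·(11.60 d)/(29.5 d) = 141.6°.
With cos θ = (-0.783), the lit fraction is (1 − (-0.783))/2 ≈ 0.892, so 89%.

89%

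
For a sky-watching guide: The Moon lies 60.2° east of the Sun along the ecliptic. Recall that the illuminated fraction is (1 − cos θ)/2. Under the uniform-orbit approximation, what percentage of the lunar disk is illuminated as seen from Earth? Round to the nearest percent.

Half-versine of 60.2°: (1 − 0.497)/2 = 0.252, i.e. 25%.

25%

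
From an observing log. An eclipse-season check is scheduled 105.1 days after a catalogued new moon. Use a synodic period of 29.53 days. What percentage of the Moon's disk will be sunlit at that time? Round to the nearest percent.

105.1 d spans 3 complete synodic months (3 × 29.53 = 88.59 d) plus 16.51 d.
The Moon has covered 16.51/29.53 of its cycle, so θ ≈ 360° × 16.51/29.53 = 201.3°.
cos 201.3° = (-0.932), so f = (1 − (-0.932))/2 = 0.966, so 97%.

97%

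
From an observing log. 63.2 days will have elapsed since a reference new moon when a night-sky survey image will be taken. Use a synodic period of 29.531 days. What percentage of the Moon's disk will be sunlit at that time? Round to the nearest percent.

63.2 d spans 2 complete synodic months (2 × 29.531 = 59.06 d) plus 4.14 d.
Phase angle: θ = 360°·(4.14 d)/(29.531 d) = 50.4°.
Illuminated fraction = (1 − cos 50.4°)/2 = (1 − 0.637)/2 ≈ 0.182, so 18%.

18%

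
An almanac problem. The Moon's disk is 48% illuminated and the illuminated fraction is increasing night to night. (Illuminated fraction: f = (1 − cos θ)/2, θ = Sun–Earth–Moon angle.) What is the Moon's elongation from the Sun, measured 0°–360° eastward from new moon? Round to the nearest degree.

88°

From f = (1 − cos θ)/2: cos θ = 1 − 2×0.48 = 0.040; arccos → 87.7°.
Before full moon the principal value applies: θ = 87.7°.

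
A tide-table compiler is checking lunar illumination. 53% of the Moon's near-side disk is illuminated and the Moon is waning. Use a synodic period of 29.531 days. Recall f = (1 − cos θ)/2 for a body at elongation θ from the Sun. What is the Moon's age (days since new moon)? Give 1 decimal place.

From f = (1 − cos θ)/2: cos θ = 1 − 2×0.53 = -0.060; arccos → 93.4°.
A waning Moon lies in 180°–360°, so θ = 360° − 93.4° = 266.6°.
That fraction of the synodic month is 266.6/360 × 29.531 d ≈ 21.87 d.

21.9 days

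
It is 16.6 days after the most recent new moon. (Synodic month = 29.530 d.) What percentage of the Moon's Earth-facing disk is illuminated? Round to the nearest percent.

96%

Phase angle: θ = 360°·(16.6 d)/(29.530 d) = 202.4°.
Illuminated fraction = (1 − cos 202.4°)/2 = (1 − (-0.925))/2 ≈ 0.962, so 96%.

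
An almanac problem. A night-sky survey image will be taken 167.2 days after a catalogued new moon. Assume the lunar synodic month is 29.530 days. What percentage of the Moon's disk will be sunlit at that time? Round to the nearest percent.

167.2/29.530 = 5.662 lunations, so 5 complete cycles and 19.55 d into the next.
Elongation θ = 360° × 19.55/29.530 ≈ 238.3°.
With cos θ = (-0.525), the lit fraction is (1 − (-0.525))/2 ≈ 0.762, so 76%.

76%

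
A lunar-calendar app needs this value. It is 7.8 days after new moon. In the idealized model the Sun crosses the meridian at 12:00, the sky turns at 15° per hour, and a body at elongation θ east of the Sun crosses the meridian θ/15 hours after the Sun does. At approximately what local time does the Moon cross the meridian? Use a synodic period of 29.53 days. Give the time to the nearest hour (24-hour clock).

Elongation θ = 360° × 7.8/29.53 ≈ 95.1°.
Delay after the Sun = 95.1° / (15°/h) ≈ 6.34 h.
12:00 + 6.34 h ≈ 18:20 → 18:00 to the nearest hour.

18:00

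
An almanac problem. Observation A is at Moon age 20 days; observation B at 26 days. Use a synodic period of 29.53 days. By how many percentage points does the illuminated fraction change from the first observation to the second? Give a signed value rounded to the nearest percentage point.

θ₁ = 360° × 20/29.53 = 243.8°, f₁ = (1 − cos θ₁)/2 = 0.721.
θ₂ = 360° × 26/29.53 = 317.0°, f₂ = (1 − cos θ₂)/2 = 0.135.
Change = f₂ − f₁ = -0.586 → -59 percentage points.

-59 pp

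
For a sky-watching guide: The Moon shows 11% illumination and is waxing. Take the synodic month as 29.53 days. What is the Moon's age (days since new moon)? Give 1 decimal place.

3.2 days

From f = (1 − cos θ)/2: cos θ = 1 − 2×0.11 = 0.780; arccos → 38.7°.
Waxing ⇒ before full, so θ = 38.7°.
That fraction of the synodic month is 38.7/360 × 29.53 d ≈ 3.18 d.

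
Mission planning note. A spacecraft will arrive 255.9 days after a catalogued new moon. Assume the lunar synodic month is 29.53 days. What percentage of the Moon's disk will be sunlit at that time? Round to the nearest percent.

Reduce mod P: 255.9 − 8×29.53 = 19.66 d into the current lunation.
The Moon has covered 19.66/29.53 of its cycle, so θ ≈ 360° × 19.66/29.53 = 239.7°.
Illuminated fraction = (1 − cos 239.7°)/2 = (1 − (-0.505))/2 ≈ 0.752, so 75%.

75%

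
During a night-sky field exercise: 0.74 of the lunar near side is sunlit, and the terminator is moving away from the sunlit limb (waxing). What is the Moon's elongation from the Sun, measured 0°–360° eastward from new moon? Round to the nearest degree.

119°

Invert f = (1 − cos θ)/2 to get cos θ = 1 − 2(0.74) = -0.480, hence θ₀ = arccos -0.480 = 118.7°.
Waxing ⇒ before full, so θ = 118.7°.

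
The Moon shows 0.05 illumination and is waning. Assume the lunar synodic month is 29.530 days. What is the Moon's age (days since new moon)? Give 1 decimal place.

cos θ = 1 − 2f = 0.900, giving a principal value of 25.8°.
A waning Moon lies in 180°–360°, so θ = 360° − 25.8° = 334.2°.
Age = 29.530 × 334.2°/360° ≈ 27.41 days.

27.4 days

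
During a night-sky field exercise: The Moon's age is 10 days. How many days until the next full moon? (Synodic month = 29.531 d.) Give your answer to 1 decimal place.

4.8 days

Full moon is 0.5 of the way through the cycle: age 0.5 × 29.531 = 14.765 d.
So 4.765 days remain (14.765 − 10).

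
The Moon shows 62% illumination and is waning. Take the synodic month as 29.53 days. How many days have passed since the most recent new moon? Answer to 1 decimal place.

From f = (1 − cos θ)/2: cos θ = 1 − 2×0.62 = -0.240; arccos → 103.9°.
Waning ⇒ past full, so θ = 360° − 103.9° = 256.1°.
That fraction of the synodic month is 256.1/360 × 29.53 d ≈ 21.01 d.

21.0 days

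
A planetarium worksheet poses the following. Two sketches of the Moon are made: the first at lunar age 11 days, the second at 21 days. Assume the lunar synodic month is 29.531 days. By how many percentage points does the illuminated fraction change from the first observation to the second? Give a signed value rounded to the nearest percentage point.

θ₁ = 360° × 11/29.531 = 134.1°, f₁ = (1 − cos θ₁)/2 = 0.848.
θ₂ = 360° × 21/29.531 = 256.0°, f₂ = (1 − cos θ₂)/2 = 0.621.
Change = f₂ − f₁ = -0.227 → -23 percentage points.

-23 pp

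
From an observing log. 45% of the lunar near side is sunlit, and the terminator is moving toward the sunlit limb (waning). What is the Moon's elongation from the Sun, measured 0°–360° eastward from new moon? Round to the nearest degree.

276°

From f = (1 − cos θ)/2: cos θ = 1 − 2×0.45 = 0.100; arccos → 84.3°.
Since the Moon is past full (waning), take the reflex angle: θ = 360° − 84.3° = 275.7°.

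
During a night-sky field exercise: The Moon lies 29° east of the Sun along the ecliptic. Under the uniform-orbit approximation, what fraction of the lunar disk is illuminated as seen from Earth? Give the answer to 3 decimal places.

0.063

Half-versine of 29°: (1 − 0.875)/2 = 0.063.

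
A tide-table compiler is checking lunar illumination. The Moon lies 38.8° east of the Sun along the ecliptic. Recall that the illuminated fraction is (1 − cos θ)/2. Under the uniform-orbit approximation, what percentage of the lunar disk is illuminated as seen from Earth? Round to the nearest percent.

cos 38.8° = 0.779, so f = (1 − 0.779)/2 = 0.110, i.e. 11%.

11%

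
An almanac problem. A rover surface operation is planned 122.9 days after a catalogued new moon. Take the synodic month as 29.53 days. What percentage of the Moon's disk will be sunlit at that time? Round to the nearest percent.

122.9 d spans 4 complete synodic months (4 × 29.53 = 118.12 d) plus 4.78 d.
The Moon has covered 4.78/29.53 of its cycle, so θ ≈ 360° × 4.78/29.53 = 58.3°.
cos 58.3° = 0.526, so f = (1 − 0.526)/2 = 0.237, so 24%.

24%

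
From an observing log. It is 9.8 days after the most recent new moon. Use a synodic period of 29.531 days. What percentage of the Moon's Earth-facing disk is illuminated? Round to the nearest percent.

Phase angle: θ = 360°·(9.8 d)/(29.531 d) = 119.5°.
With cos θ = (-0.492), the lit fraction is (1 − (-0.492))/2 ≈ 0.746, so 75%.

75%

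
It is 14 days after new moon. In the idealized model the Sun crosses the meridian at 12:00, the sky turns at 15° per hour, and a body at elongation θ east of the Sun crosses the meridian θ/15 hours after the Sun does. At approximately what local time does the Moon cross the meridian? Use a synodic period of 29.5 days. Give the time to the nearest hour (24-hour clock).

23:00

Elongation θ = 360° × 14/29.5 ≈ 170.8°.
The Moon trails the Sun by θ/15 = 170.8/15 ≈ 11.39 hours.
12:00 + 11.39 h ≈ 23:23 → 23:00 to the nearest hour.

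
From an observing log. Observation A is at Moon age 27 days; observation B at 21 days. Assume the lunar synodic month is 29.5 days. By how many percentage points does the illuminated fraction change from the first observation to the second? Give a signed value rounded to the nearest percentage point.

+55 percentage points

First observation: θ = 360°·27/29.5 = 329.5°, so f = 0.069.
Second observation: θ = 256.3°, f = 0.619.
Δf = 0.619 − 0.069 = +0.549, i.e. +55 pp.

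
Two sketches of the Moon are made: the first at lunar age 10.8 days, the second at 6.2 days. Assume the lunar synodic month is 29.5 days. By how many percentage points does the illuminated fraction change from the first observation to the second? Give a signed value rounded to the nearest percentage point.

θ₁ = 360° × 10.8/29.5 = 131.8°, f₁ = (1 − cos θ₁)/2 = 0.833.
θ₂ = 360° × 6.2/29.5 = 75.7°, f₂ = (1 − cos θ₂)/2 = 0.376.
Change = f₂ − f₁ = -0.457 → -46 percentage points.

-46 pp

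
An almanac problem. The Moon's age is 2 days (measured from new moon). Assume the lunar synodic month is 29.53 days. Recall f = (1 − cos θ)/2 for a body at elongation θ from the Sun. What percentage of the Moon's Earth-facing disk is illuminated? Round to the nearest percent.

Elongation θ = 360° × 2/29.53 ≈ 24.4°.
With cos θ = 0.911, the lit fraction is (1 − 0.911)/2 ≈ 0.045, so 4%.

4%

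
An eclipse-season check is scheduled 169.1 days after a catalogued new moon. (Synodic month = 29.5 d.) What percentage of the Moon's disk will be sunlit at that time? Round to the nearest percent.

169.1/29.5 = 5.732 lunations, so 5 complete cycles and 21.60 d into the next.
Phase angle: θ = 360°·(21.60 d)/(29.5 d) = 263.6°.
With cos θ = (-0.112), the lit fraction is (1 − (-0.112))/2 ≈ 0.556, so 56%.

56%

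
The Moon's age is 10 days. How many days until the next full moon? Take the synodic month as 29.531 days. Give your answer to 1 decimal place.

4.8 days

Full moon occurs at elongation 180°, i.e. at age 29.531 × 180/360 = 14.765 d.
That is 14.765 − 10 = 4.765 days ahead.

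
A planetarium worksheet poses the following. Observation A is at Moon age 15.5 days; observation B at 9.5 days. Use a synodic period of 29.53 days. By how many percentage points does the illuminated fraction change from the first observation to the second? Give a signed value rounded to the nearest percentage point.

First observation: θ = 360°·15.5/29.53 = 189.0°, so f = 0.994.
Second observation: θ = 115.8°, f = 0.718.
Δf = 0.718 − 0.994 = -0.276, i.e. -28 pp.

-28 percentage points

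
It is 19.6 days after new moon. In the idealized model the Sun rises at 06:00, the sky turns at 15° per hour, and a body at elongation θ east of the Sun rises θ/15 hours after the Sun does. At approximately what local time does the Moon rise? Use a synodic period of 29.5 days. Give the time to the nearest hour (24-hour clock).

22:00

Phase angle: θ = 360°·(19.6 d)/(29.5 d) = 239.2°.
At 15° of sky rotation per hour, 239.2° corresponds to a 15.95 h lag.
06:00 + 15.95 h ≈ 21:57 → 22:00 to the nearest hour.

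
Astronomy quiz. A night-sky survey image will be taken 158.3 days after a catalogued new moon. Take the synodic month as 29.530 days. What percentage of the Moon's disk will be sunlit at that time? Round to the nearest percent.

82%

Reduce mod P: 158.3 − 5×29.530 = 10.65 d into the current lunation.
Phase angle: θ = 360°·(10.65 d)/(29.530 d) = 129.8°.
With cos θ = (-0.641), the lit fraction is (1 − (-0.641))/2 ≈ 0.820, so 82%.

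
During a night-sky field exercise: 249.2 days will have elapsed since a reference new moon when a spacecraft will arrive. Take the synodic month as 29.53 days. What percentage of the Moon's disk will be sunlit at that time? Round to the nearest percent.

249.2/29.53 = 8.439 lunations, so 8 complete cycles and 12.96 d into the next.
The Moon has covered 12.96/29.53 of its cycle, so θ ≈ 360° × 12.96/29.53 = 158.0°.
cos 158.0° = (-0.927), so f = (1 − (-0.927))/2 = 0.964, so 96%.

96%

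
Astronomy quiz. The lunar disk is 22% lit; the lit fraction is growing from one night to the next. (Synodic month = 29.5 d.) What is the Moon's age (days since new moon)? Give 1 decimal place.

cos θ = 1 − 2f = 0.560, giving a principal value of 55.9°.
Before full moon the principal value applies: θ = 55.9°.
That fraction of the synodic month is 55.9/360 × 29.5 d ≈ 4.58 d.

4.6 days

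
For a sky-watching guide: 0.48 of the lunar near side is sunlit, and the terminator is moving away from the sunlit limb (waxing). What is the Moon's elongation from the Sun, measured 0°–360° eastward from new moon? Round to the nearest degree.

88°

From f = (1 − cos θ)/2: cos θ = 1 − 2×0.48 = 0.040; arccos → 87.7°.
Waxing ⇒ before full, so θ = 87.7°.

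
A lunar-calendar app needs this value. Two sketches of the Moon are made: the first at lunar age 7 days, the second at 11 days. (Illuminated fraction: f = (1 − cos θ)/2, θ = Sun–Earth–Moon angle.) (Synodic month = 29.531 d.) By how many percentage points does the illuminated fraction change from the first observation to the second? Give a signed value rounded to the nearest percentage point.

First observation: θ = 360°·7/29.531 = 85.3°, so f = 0.459.
Second observation: θ = 134.1°, f = 0.848.
Δf = 0.848 − 0.459 = +0.389, i.e. +39 pp.

+39 pp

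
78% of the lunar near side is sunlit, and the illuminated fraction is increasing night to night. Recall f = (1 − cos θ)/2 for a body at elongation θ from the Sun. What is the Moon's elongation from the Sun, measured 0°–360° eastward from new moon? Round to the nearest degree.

124°

From f = (1 − cos θ)/2: cos θ = 1 − 2×0.78 = -0.560; arccos → 124.1°.
Before full moon the principal value applies: θ = 124.1°.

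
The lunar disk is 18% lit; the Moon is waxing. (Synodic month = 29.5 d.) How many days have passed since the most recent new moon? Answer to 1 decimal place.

cos θ = 1 − 2f = 0.640, giving a principal value of 50.2°.
The Moon is waxing (0°–180°), so θ = 50.2° directly.
Age = 29.5 × 50.2°/360° ≈ 4.11 days.

4.1 days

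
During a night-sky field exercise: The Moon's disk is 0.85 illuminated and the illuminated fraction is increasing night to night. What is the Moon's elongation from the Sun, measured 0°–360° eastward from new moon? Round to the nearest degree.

cos θ = 1 − 2f = -0.700, giving a principal value of 134.4°.
The Moon is waxing (0°–180°), so θ = 134.4° directly.

134°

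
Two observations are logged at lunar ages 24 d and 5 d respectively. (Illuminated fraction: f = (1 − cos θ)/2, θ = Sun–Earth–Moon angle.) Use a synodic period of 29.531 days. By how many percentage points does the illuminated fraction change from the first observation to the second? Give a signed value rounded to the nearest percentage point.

θ₁ = 360° × 24/29.531 = 292.6°, f₁ = (1 − cos θ₁)/2 = 0.308.
θ₂ = 360° × 5/29.531 = 61.0°, f₂ = (1 − cos θ₂)/2 = 0.257.
Change = f₂ − f₁ = -0.051 → -5 percentage points.

-5 pp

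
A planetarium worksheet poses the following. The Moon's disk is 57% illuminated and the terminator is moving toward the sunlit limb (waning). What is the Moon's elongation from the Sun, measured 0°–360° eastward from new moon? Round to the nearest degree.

Invert f = (1 − cos θ)/2 to get cos θ = 1 − 2(0.57) = -0.140, hence θ₀ = arccos -0.140 = 98.0°.
Waning ⇒ past full, so θ = 360° − 98.0° = 262.0°.

262°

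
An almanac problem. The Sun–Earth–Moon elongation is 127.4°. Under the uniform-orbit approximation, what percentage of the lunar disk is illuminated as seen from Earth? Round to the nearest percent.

f = (1 − cos 127.4°)/2 = (1 − (-0.607))/2 ≈ 0.804, i.e. 80%.

80%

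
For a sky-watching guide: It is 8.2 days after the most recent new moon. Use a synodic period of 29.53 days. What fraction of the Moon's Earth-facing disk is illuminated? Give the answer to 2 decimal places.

Elongation θ = 360° × 8.2/29.53 ≈ 100.0°.
cos 100.0° = (-0.173), so f = (1 − (-0.173))/2 = 0.587.

0.59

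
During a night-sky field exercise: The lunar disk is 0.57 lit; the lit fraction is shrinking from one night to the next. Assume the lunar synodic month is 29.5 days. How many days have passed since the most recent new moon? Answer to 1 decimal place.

21.5 days

From f = (1 − cos θ)/2: cos θ = 1 − 2×0.57 = -0.140; arccos → 98.0°.
Waning ⇒ past full, so θ = 360° − 98.0° = 262.0°.
That fraction of the synodic month is 262.0/360 × 29.5 d ≈ 21.47 d.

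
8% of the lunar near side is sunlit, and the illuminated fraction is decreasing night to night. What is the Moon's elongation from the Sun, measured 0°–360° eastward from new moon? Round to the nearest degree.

Invert f = (1 − cos θ)/2 to get cos θ = 1 − 2(0.08) = 0.840, hence θ₀ = arccos 0.840 = 32.9°.
Waning ⇒ past full, so θ = 360° − 32.9° = 327.1°.

327°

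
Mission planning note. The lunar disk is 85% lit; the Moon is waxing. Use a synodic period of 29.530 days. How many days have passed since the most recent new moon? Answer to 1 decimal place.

Invert f = (1 − cos θ)/2 to get cos θ = 1 − 2(0.85) = -0.700, hence θ₀ = arccos -0.700 = 134.4°.
Waxing ⇒ before full, so θ = 134.4°.
That fraction of the synodic month is 134.4/360 × 29.530 d ≈ 11.03 d.

11.0 days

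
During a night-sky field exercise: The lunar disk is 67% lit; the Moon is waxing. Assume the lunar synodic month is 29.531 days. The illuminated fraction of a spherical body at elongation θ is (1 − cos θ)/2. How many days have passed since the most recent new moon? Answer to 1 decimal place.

Invert f = (1 − cos θ)/2 to get cos θ = 1 − 2(0.67) = -0.340, hence θ₀ = arccos -0.340 = 109.9°.
Before full moon the principal value applies: θ = 109.9°.
Age = 29.531 × 109.9°/360° ≈ 9.01 days.

9.0 days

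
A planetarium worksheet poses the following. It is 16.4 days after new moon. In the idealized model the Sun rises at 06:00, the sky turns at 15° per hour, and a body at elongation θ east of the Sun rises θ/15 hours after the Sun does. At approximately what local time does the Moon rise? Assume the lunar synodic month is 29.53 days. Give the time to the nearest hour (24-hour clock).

19:00

Elongation θ = 360° × 16.4/29.53 ≈ 199.9°.
The Moon trails the Sun by θ/15 = 199.9/15 ≈ 13.33 hours.
06:00 + 13.33 h ≈ 19:20 → 19:00 to the nearest hour.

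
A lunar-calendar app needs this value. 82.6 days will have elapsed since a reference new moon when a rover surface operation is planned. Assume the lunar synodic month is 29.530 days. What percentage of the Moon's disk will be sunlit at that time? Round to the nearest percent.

35%

Reduce mod P: 82.6 − 2×29.530 = 23.54 d into the current lunation.
Phase angle: θ = 360°·(23.54 d)/(29.530 d) = 287.0°.
Illuminated fraction = (1 − cos 287.0°)/2 = (1 − 0.292)/2 ≈ 0.354, so 35%.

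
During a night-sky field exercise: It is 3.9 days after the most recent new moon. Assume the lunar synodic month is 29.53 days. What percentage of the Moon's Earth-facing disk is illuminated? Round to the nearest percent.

16%

Phase angle: θ = 360°·(3.9 d)/(29.53 d) = 47.5°.
cos 47.5° = 0.675, so f = (1 − 0.675)/2 = 0.162, so 16%.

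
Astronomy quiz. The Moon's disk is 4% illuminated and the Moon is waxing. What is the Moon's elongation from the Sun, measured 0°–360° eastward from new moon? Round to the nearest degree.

cos θ = 1 − 2f = 0.920, giving a principal value of 23.1°.
The Moon is waxing (0°–180°), so θ = 23.1° directly.

23°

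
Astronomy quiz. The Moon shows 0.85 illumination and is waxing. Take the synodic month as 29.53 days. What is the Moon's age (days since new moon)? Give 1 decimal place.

11.0 days

cos θ = 1 − 2f = -0.700, giving a principal value of 134.4°.
Before full moon the principal value applies: θ = 134.4°.
At 360°/29.53 d per day, 134.4° corresponds to 11.03 days.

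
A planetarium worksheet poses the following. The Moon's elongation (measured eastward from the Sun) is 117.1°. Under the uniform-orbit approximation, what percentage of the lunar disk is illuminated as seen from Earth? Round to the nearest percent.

73%

f = (1 − cos 117.1°)/2 = (1 − (-0.456))/2 ≈ 0.728, i.e. 73%.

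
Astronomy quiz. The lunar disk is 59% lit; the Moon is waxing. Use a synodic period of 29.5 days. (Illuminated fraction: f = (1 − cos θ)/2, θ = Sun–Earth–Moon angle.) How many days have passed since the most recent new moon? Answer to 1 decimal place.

8.2 days

From f = (1 − cos θ)/2: cos θ = 1 − 2×0.59 = -0.180; arccos → 100.4°.
The Moon is waxing (0°–180°), so θ = 100.4° directly.
Age = 29.5 × 100.4°/360° ≈ 8.22 days.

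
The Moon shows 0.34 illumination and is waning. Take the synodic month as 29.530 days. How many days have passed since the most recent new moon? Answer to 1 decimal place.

23.7 days

cos θ = 1 − 2f = 0.320, giving a principal value of 71.3°.
Waning ⇒ past full, so θ = 360° − 71.3° = 288.7°.
At 360°/29.530 d per day, 288.7° corresponds to 23.68 days.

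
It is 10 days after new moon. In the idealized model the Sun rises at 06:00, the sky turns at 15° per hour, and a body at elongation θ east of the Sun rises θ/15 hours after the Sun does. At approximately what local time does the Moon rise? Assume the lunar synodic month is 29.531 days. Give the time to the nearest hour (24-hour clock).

14:00

The Moon has covered 10/29.531 of its cycle, so θ ≈ 360° × 10/29.531 = 121.9°.
Delay after the Sun = 121.9° / (15°/h) ≈ 8.13 h.
06:00 + 8.13 h ≈ 14:08 → 14:00 to the nearest hour.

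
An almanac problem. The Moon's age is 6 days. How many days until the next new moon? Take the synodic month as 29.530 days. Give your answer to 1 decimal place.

The next new moon completes the synodic month: 29.530 − 6 = 23.530 days.

23.5 days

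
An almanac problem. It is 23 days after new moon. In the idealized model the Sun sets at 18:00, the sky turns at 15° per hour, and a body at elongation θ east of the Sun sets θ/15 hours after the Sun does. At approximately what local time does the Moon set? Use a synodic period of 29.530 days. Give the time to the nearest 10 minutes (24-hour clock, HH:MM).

12:40

Elongation θ = 360° × 23/29.530 ≈ 280.4°.
At 15° of sky rotation per hour, 280.4° corresponds to a 18.69 h lag.
18:00 + 18.693 h ≈ 12:42 → 12:40 to the nearest ten minutes.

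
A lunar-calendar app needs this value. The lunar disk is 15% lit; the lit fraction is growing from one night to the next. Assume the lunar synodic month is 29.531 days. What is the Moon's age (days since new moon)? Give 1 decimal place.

3.7 days

From f = (1 − cos θ)/2: cos θ = 1 − 2×0.15 = 0.700; arccos → 45.6°.
The Moon is waxing (0°–180°), so θ = 45.6° directly.
At 360°/29.531 d per day, 45.6° corresponds to 3.74 days.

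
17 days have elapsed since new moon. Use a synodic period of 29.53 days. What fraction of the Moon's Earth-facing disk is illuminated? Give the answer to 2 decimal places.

0.94

Phase angle: θ = 360°·(17 d)/(29.53 d) = 207.2°.
cos 207.2° = (-0.889), so f = (1 − (-0.889))/2 = 0.945.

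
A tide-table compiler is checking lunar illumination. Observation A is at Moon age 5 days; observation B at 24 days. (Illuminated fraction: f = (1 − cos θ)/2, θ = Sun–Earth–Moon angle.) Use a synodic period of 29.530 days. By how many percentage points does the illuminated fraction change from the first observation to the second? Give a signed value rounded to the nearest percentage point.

θ₁ = 360° × 5/29.530 = 61.0°, f₁ = (1 − cos θ₁)/2 = 0.257.
θ₂ = 360° × 24/29.530 = 292.6°, f₂ = (1 − cos θ₂)/2 = 0.308.
Change = f₂ − f₁ = +0.051 → +5 percentage points.

+5 pp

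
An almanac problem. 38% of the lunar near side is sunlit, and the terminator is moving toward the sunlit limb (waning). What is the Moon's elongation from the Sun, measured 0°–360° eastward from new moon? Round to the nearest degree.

Invert f = (1 − cos θ)/2 to get cos θ = 1 − 2(0.38) = 0.240, hence θ₀ = arccos 0.240 = 76.1°.
Waning ⇒ past full, so θ = 360° − 76.1° = 283.9°.

284°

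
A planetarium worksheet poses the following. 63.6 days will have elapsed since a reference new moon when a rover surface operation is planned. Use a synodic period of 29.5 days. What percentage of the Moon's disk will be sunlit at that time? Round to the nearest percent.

22%

Reduce mod P: 63.6 − 2×29.5 = 4.60 d into the current lunation.
Elongation θ = 360° × 4.60/29.5 ≈ 56.1°.
Illuminated fraction = (1 − cos 56.1°)/2 = (1 − 0.557)/2 ≈ 0.221, so 22%.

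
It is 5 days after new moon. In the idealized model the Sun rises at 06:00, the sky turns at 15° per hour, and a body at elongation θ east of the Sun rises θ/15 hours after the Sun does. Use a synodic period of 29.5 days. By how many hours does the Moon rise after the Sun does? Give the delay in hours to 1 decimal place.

4.1 h

Phase angle: θ = 360°·(5 d)/(29.5 d) = 61.0°.
The Moon trails the Sun by θ/15 = 61.0/15 ≈ 4.07 hours.
So the Moon rises 4.07 h after the Sun.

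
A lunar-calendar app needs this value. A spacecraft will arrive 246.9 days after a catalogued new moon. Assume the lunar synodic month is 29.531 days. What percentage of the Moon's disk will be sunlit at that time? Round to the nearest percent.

82%

Reduce mod P: 246.9 − 8×29.531 = 10.65 d into the current lunation.
The Moon has covered 10.65/29.531 of its cycle, so θ ≈ 360° × 10.65/29.531 = 129.9°.
Illuminated fraction = (1 − cos 129.9°)/2 = (1 − (-0.641))/2 ≈ 0.820, so 82%.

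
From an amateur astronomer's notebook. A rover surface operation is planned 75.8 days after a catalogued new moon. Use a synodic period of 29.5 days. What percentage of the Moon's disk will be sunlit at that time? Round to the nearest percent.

95%

Reduce mod P: 75.8 − 2×29.5 = 16.80 d into the current lunation.
Phase angle: θ = 360°·(16.80 d)/(29.5 d) = 205.0°.
cos 205.0° = (-0.906), so f = (1 − (-0.906))/2 = 0.953, so 95%.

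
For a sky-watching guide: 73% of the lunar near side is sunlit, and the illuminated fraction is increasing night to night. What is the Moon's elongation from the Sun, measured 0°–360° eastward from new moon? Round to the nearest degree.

cos θ = 1 − 2f = -0.460, giving a principal value of 117.4°.
Before full moon the principal value applies: θ = 117.4°.

117°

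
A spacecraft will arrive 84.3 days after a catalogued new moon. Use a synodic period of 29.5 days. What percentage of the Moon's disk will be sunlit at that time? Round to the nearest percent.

19%

84.3 d spans 2 complete synodic months (2 × 29.5 = 59.00 d) plus 25.30 d.
Phase angle: θ = 360°·(25.30 d)/(29.5 d) = 308.7°.
Illuminated fraction = (1 − cos 308.7°)/2 = (1 − 0.626)/2 ≈ 0.187, so 19%.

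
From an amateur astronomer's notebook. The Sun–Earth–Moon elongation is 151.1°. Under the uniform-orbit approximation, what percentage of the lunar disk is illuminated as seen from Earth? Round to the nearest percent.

94%

cos 151.1° = (-0.875), so f = (1 − (-0.875))/2 = 0.938, i.e. 94%.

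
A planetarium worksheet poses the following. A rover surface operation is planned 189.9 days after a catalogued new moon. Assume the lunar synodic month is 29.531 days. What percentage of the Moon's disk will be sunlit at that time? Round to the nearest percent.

Reduce mod P: 189.9 − 6×29.531 = 12.71 d into the current lunation.
The Moon has covered 12.71/29.531 of its cycle, so θ ≈ 360° × 12.71/29.531 = 155.0°.
cos 155.0° = (-0.906), so f = (1 − (-0.906))/2 = 0.953, so 95%.

95%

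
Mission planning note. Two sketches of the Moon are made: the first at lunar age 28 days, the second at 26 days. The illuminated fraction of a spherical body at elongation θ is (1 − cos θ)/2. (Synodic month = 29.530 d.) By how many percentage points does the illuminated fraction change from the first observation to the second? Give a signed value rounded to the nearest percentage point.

+11 percentage points

θ₁ = 360° × 28/29.530 = 341.3°, f₁ = (1 − cos θ₁)/2 = 0.026.
θ₂ = 360° × 26/29.530 = 317.0°, f₂ = (1 − cos θ₂)/2 = 0.135.
Change = f₂ − f₁ = +0.108 → +11 percentage points.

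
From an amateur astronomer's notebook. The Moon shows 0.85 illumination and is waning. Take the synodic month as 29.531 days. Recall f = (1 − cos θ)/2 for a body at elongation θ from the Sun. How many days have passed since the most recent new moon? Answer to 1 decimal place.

18.5 days

Invert f = (1 − cos θ)/2 to get cos θ = 1 − 2(0.85) = -0.700, hence θ₀ = arccos -0.700 = 134.4°.
Waning ⇒ past full, so θ = 360° − 134.4° = 225.6°.
At 360°/29.531 d per day, 225.6° corresponds to 18.50 days.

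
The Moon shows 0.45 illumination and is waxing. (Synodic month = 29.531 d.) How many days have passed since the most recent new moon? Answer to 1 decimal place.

6.9 days

From f = (1 − cos θ)/2: cos θ = 1 − 2×0.45 = 0.100; arccos → 84.3°.
The Moon is waxing (0°–180°), so θ = 84.3° directly.
At 360°/29.531 d per day, 84.3° corresponds to 6.91 days.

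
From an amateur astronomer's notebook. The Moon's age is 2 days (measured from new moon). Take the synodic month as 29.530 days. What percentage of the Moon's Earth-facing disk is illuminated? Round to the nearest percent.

4%

Elongation θ = 360° × 2/29.530 ≈ 24.4°.
With cos θ = 0.911, the lit fraction is (1 − 0.911)/2 ≈ 0.045, so 4%.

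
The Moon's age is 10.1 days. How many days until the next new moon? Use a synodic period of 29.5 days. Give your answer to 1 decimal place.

19.4 days

The next new moon completes the synodic month: 29.5 − 10.1 = 19.400 days.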